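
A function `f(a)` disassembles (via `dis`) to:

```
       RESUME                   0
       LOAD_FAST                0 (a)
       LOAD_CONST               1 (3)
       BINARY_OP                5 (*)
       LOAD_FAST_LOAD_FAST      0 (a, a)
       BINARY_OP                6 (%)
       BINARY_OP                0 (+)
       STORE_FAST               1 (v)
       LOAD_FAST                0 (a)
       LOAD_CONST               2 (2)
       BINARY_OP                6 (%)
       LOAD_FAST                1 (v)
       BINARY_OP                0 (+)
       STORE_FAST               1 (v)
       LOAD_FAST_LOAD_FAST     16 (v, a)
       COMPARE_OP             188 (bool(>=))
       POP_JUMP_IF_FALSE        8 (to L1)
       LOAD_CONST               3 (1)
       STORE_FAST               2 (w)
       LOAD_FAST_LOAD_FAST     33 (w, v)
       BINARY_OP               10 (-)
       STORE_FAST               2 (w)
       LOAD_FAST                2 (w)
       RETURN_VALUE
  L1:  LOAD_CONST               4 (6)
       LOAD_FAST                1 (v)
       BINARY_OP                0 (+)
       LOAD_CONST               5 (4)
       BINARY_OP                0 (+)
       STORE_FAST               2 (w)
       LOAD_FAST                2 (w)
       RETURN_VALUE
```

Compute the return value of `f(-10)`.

LOAD_FAST a → push -10. Stack: [-10]
LOAD_CONST → push 3. Stack: [-10, 3]
BINARY_OP * → -10 * 3 = -30. Stack: [-30]
LOAD_FAST_LOAD_FAST a,a → push -10,-10. Stack: [-30, -10, -10]
BINARY_OP % → -10 % -10 = 0. Stack: [-30, 0]
BINARY_OP + → -30 + 0 = -30. Stack: [-30]
STORE_FAST v → v=-30. Stack: []
LOAD_FAST a → push -10. Stack: [-10]
LOAD_CONST → push 2. Stack: [-10, 2]
BINARY_OP % → -10 % 2 = 0. Stack: [0]
LOAD_FAST v → push -30. Stack: [0, -30]
BINARY_OP + → 0 + -30 = -30. Stack: [-30]
STORE_FAST v → v=-30. Stack: []
LOAD_FAST_LOAD_FAST v,a → push -30,-10. Stack: [-30, -10]
COMPARE_OP bool(>=) → -30 vs -10 = False. Stack: [False]
POP_JUMP_IF_FALSE → pop False; jump. Stack: []
LOAD_CONST → push 6. Stack: [6]
LOAD_FAST v → push -30. Stack: [6, -30]
BINARY_OP + → 6 + -30 = -24. Stack: [-24]
LOAD_CONST → push 4. Stack: [-24, 4]
BINARY_OP + → -24 + 4 = -20. Stack: [-20]
STORE_FAST w → w=-20. Stack: []
LOAD_FAST w → push -20. Stack: [-20]
RETURN_VALUE → return -20.

-20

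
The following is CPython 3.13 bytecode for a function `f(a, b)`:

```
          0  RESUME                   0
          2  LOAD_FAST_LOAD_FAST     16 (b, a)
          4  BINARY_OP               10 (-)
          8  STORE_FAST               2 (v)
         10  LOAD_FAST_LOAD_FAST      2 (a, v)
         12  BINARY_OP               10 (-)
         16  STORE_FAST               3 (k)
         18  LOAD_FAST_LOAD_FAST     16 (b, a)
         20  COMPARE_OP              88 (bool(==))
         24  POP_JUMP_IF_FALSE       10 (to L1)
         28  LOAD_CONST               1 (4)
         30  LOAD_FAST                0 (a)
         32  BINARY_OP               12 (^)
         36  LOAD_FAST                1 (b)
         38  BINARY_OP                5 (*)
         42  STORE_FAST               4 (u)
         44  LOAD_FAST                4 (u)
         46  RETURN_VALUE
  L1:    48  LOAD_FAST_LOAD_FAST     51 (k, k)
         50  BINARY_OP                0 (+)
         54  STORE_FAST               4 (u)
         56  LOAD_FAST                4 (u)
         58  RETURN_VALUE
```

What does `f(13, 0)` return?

LOAD_FAST_LOAD_FAST b,a → push 0,13. Stack: [0, 13]
BINARY_OP - → 0 - 13 = -13. Stack: [-13]
STORE_FAST v → v=-13. Stack: []
LOAD_FAST_LOAD_FAST a,v → push 13,-13. Stack: [13, -13]
BINARY_OP - → 13 - -13 = 26. Stack: [26]
STORE_FAST k → k=26. Stack: []
LOAD_FAST_LOAD_FAST b,a → push 0,13. Stack: [0, 13]
COMPARE_OP bool(==) → 0 vs 13 = False. Stack: [False]
POP_JUMP_IF_FALSE → pop False; jump. Stack: []
LOAD_FAST_LOAD_FAST k,k → push 26,26. Stack: [26, 26]
BINARY_OP + → 26 + 26 = 52. Stack: [52]
STORE_FAST u → u=52. Stack: []
LOAD_FAST u → push 52. Stack: [52]
RETURN_VALUE → return 52.

52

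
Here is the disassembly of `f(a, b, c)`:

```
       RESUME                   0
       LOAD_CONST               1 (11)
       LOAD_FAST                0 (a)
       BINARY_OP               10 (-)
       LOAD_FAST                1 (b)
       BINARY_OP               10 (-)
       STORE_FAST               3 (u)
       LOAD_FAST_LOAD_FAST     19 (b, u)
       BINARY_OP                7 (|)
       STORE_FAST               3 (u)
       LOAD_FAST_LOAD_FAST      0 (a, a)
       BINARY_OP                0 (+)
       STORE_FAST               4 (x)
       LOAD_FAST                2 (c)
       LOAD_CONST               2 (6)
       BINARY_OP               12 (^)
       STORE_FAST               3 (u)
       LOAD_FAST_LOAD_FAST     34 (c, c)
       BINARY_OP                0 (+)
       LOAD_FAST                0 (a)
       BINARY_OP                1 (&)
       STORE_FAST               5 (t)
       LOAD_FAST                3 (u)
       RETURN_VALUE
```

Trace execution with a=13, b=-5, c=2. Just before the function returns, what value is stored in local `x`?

LOAD_CONST → push 11. Stack: [11]
LOAD_FAST a → push 13. Stack: [11, 13]
BINARY_OP - → 11 - 13 = -2. Stack: [-2]
LOAD_FAST b → push -5. Stack: [-2, -5]
BINARY_OP - → -2 - -5 = 3. Stack: [3]
STORE_FAST u → u=3. Stack: []
LOAD_FAST_LOAD_FAST b,u → push -5,3. Stack: [-5, 3]
BINARY_OP | → -5 | 3 = -5. Stack: [-5]
STORE_FAST u → u=-5. Stack: []
LOAD_FAST_LOAD_FAST a,a → push 13,13. Stack: [13, 13]
BINARY_OP + → 13 + 13 = 26. Stack: [26]
STORE_FAST x → x=26. Stack: []
LOAD_FAST c → push 2. Stack: [2]
LOAD_CONST → push 6. Stack: [2, 6]
BINARY_OP ^ → 2 ^ 6 = 4. Stack: [4]
STORE_FAST u → u=4. Stack: []
LOAD_FAST_LOAD_FAST c,c → push 2,2. Stack: [2, 2]
BINARY_OP + → 2 + 2 = 4. Stack: [4]
LOAD_FAST a → push 13. Stack: [4, 13]
BINARY_OP & → 4 & 13 = 4. Stack: [4]
STORE_FAST t → t=4. Stack: []
LOAD_FAST u → push 4. Stack: [4]
RETURN_VALUE → return 4.

26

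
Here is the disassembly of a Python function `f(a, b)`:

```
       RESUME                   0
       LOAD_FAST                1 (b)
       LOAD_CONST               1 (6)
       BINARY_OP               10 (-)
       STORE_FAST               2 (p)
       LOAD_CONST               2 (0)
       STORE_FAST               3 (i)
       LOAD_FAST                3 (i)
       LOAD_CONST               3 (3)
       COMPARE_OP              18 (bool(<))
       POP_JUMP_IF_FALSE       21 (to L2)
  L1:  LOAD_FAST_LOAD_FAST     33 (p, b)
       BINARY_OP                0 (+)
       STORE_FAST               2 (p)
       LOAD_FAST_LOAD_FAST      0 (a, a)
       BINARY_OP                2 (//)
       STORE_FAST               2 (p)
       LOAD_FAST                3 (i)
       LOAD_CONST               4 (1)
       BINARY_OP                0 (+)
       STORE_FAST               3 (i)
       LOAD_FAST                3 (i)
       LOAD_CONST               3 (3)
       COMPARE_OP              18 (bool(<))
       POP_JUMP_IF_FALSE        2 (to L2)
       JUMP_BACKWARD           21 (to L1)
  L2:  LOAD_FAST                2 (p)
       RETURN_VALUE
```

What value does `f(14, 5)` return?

1

LOAD_FAST b → push 5. Stack: [5]
LOAD_CONST → push 6. Stack: [5, 6]
BINARY_OP - → 5 - 6 = -1. Stack: [-1]
STORE_FAST p → p=-1. Stack: []
LOAD_CONST → push 0. Stack: [0]
STORE_FAST i → i=0. Stack: []
LOAD_FAST i → push 0. Stack: [0]
LOAD_CONST → push 3. Stack: [0, 3]
COMPARE_OP bool(<) → 0 vs 3 = True. Stack: [True]
POP_JUMP_IF_FALSE → pop True; no jump. Stack: []
LOAD_FAST_LOAD_FAST p,b → push -1,5. Stack: [-1, 5]
BINARY_OP + → -1 + 5 = 4. Stack: [4]
STORE_FAST p → p=4. Stack: []
LOAD_FAST_LOAD_FAST a,a → push 14,14. Stack: [14, 14]
BINARY_OP // → 14 // 14 = 1. Stack: [1]
STORE_FAST p → p=1. Stack: []
LOAD_FAST i → push 0. Stack: [0]
LOAD_CONST → push 1. Stack: [0, 1]
BINARY_OP + → 0 + 1 = 1. Stack: [1]
STORE_FAST i → i=1. Stack: []
LOAD_FAST i → push 1. Stack: [1]
LOAD_CONST → push 3. Stack: [1, 3]
COMPARE_OP bool(<) → 1 vs 3 = True. Stack: [True]
POP_JUMP_IF_FALSE → pop True; no jump. Stack: []
LOAD_FAST_LOAD_FAST p,b → push 1,5. Stack: [1, 5]
BINARY_OP + → 1 + 5 = 6. Stack: [6]
STORE_FAST p → p=6. Stack: []
LOAD_FAST_LOAD_FAST a,a → push 14,14. Stack: [14, 14]
BINARY_OP // → 14 // 14 = 1. Stack: [1]
STORE_FAST p → p=1. Stack: []
LOAD_FAST i → push 1. Stack: [1]
LOAD_CONST → push 1. Stack: [1, 1]
BINARY_OP + → 1 + 1 = 2. Stack: [2]
STORE_FAST i → i=2. Stack: []
LOAD_FAST i → push 2. Stack: [2]
LOAD_CONST → push 3. Stack: [2, 3]
COMPARE_OP bool(<) → 2 vs 3 = True. Stack: [True]
POP_JUMP_IF_FALSE → pop True; no jump. Stack: []
LOAD_FAST_LOAD_FAST p,b → push 1,5. Stack: [1, 5]
BINARY_OP + → 1 + 5 = 6. Stack: [6]
STORE_FAST p → p=6. Stack: []
LOAD_FAST_LOAD_FAST a,a → push 14,14. Stack: [14, 14]
BINARY_OP // → 14 // 14 = 1. Stack: [1]
STORE_FAST p → p=1. Stack: []
LOAD_FAST i → push 2. Stack: [2]
LOAD_CONST → push 1. Stack: [2, 1]
BINARY_OP + → 2 + 1 = 3. Stack: [3]
STORE_FAST i → i=3. Stack: []
LOAD_FAST i → push 3. Stack: [3]
LOAD_CONST → push 3. Stack: [3, 3]
COMPARE_OP bool(<) → 3 vs 3 = False. Stack: [False]
POP_JUMP_IF_FALSE → pop False; jump. Stack: []
LOAD_FAST p → push 1. Stack: [1]
RETURN_VALUE → return 1.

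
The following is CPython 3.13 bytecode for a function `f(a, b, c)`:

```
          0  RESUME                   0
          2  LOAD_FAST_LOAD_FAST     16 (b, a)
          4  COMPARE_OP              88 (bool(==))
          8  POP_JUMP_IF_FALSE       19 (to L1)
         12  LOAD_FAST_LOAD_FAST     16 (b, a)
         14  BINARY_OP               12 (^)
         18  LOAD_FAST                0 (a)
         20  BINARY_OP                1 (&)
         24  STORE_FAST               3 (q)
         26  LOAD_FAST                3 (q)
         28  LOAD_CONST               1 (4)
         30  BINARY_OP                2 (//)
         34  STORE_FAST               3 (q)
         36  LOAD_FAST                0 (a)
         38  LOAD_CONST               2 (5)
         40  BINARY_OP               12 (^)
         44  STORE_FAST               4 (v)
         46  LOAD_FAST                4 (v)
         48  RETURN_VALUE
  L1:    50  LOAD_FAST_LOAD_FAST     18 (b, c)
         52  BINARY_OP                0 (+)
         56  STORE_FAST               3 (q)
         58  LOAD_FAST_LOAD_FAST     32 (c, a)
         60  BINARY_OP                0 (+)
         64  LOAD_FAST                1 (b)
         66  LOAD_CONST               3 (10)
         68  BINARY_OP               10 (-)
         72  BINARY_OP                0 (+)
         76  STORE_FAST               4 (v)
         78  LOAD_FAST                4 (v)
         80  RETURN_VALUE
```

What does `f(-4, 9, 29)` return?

LOAD_FAST_LOAD_FAST b,a → push 9,-4. Stack: [9, -4]
COMPARE_OP bool(==) → 9 vs -4 = False. Stack: [False]
POP_JUMP_IF_FALSE → pop False; jump. Stack: []
LOAD_FAST_LOAD_FAST b,c → push 9,29. Stack: [9, 29]
BINARY_OP + → 9 + 29 = 38. Stack: [38]
STORE_FAST q → q=38. Stack: []
LOAD_FAST_LOAD_FAST c,a → push 29,-4. Stack: [29, -4]
BINARY_OP + → 29 + -4 = 25. Stack: [25]
LOAD_FAST b → push 9. Stack: [25, 9]
LOAD_CONST → push 10. Stack: [25, 9, 10]
BINARY_OP - → 9 - 10 = -1. Stack: [25, -1]
BINARY_OP + → 25 + -1 = 24. Stack: [24]
STORE_FAST v → v=24. Stack: []
LOAD_FAST v → push 24. Stack: [24]
RETURN_VALUE → return 24.

24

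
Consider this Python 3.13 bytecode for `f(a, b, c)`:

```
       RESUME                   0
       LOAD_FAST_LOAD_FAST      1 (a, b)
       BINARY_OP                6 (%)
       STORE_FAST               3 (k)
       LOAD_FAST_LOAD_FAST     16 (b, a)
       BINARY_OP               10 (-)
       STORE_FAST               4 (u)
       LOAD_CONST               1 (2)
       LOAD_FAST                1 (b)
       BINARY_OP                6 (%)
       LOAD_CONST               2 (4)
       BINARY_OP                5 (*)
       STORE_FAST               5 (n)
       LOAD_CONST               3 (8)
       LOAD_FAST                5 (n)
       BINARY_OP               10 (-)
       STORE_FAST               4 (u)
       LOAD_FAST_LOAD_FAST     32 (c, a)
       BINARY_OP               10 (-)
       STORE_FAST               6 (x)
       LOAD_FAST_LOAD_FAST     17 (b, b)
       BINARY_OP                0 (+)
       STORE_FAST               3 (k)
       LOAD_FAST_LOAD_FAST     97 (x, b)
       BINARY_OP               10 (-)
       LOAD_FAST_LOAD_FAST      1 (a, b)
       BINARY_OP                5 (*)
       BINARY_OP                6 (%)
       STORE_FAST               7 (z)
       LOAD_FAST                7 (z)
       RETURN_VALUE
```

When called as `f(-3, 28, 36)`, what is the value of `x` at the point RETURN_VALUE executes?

39

LOAD_FAST_LOAD_FAST a,b → push -3,28. Stack: [-3, 28]
BINARY_OP % → -3 % 28 = 25. Stack: [25]
STORE_FAST k → k=25. Stack: []
LOAD_FAST_LOAD_FAST b,a → push 28,-3. Stack: [28, -3]
BINARY_OP - → 28 - -3 = 31. Stack: [31]
STORE_FAST u → u=31. Stack: []
LOAD_CONST → push 2. Stack: [2]
LOAD_FAST b → push 28. Stack: [2, 28]
BINARY_OP % → 2 % 28 = 2. Stack: [2]
LOAD_CONST → push 4. Stack: [2, 4]
BINARY_OP * → 2 * 4 = 8. Stack: [8]
STORE_FAST n → n=8. Stack: []
LOAD_CONST → push 8. Stack: [8]
LOAD_FAST n → push 8. Stack: [8, 8]
BINARY_OP - → 8 - 8 = 0. Stack: [0]
STORE_FAST u → u=0. Stack: []
LOAD_FAST_LOAD_FAST c,a → push 36,-3. Stack: [36, -3]
BINARY_OP - → 36 - -3 = 39. Stack: [39]
STORE_FAST x → x=39. Stack: []
LOAD_FAST_LOAD_FAST b,b → push 28,28. Stack: [28, 28]
BINARY_OP + → 28 + 28 = 56. Stack: [56]
STORE_FAST k → k=56. Stack: []
LOAD_FAST_LOAD_FAST x,b → push 39,28. Stack: [39, 28]
BINARY_OP - → 39 - 28 = 11. Stack: [11]
LOAD_FAST_LOAD_FAST a,b → push -3,28. Stack: [11, -3, 28]
BINARY_OP * → -3 * 28 = -84. Stack: [11, -84]
BINARY_OP % → 11 % -84 = -73. Stack: [-73]
STORE_FAST z → z=-73. Stack: []
LOAD_FAST z → push -73. Stack: [-73]
RETURN_VALUE → return -73.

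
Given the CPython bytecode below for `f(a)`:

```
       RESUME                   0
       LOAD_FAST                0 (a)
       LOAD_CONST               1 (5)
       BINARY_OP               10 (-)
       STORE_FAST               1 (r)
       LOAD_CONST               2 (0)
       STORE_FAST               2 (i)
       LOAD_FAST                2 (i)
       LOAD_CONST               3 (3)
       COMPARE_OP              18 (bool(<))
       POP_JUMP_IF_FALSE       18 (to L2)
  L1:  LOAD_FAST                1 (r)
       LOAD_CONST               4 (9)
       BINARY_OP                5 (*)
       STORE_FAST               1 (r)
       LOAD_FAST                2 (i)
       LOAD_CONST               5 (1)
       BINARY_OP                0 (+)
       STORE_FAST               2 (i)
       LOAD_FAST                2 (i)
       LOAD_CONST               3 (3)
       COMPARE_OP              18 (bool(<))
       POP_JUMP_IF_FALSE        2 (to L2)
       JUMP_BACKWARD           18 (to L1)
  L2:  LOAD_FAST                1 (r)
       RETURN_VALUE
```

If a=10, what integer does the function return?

3645

LOAD_FAST a → push 10. Stack: [10]
LOAD_CONST → push 5. Stack: [10, 5]
BINARY_OP - → 10 - 5 = 5. Stack: [5]
STORE_FAST r → r=5. Stack: []
LOAD_CONST → push 0. Stack: [0]
STORE_FAST i → i=0. Stack: []
LOAD_FAST i → push 0. Stack: [0]
LOAD_CONST → push 3. Stack: [0, 3]
COMPARE_OP bool(<) → 0 vs 3 = True. Stack: [True]
POP_JUMP_IF_FALSE → pop True; no jump. Stack: []
LOAD_FAST r → push 5. Stack: [5]
LOAD_CONST → push 9. Stack: [5, 9]
BINARY_OP * → 5 * 9 = 45. Stack: [45]
STORE_FAST r → r=45. Stack: []
LOAD_FAST i → push 0. Stack: [0]
LOAD_CONST → push 1. Stack: [0, 1]
BINARY_OP + → 0 + 1 = 1. Stack: [1]
STORE_FAST i → i=1. Stack: []
LOAD_FAST i → push 1. Stack: [1]
LOAD_CONST → push 3. Stack: [1, 3]
COMPARE_OP bool(<) → 1 vs 3 = True. Stack: [True]
POP_JUMP_IF_FALSE → pop True; no jump. Stack: []
LOAD_FAST r → push 45. Stack: [45]
LOAD_CONST → push 9. Stack: [45, 9]
BINARY_OP * → 45 * 9 = 405. Stack: [405]
STORE_FAST r → r=405. Stack: []
LOAD_FAST i → push 1. Stack: [1]
LOAD_CONST → push 1. Stack: [1, 1]
BINARY_OP + → 1 + 1 = 2. Stack: [2]
STORE_FAST i → i=2. Stack: []
LOAD_FAST i → push 2. Stack: [2]
LOAD_CONST → push 3. Stack: [2, 3]
COMPARE_OP bool(<) → 2 vs 3 = True. Stack: [True]
POP_JUMP_IF_FALSE → pop True; no jump. Stack: []
LOAD_FAST r → push 405. Stack: [405]
LOAD_CONST → push 9. Stack: [405, 9]
BINARY_OP * → 405 * 9 = 3645. Stack: [3645]
STORE_FAST r → r=3645. Stack: []
LOAD_FAST i → push 2. Stack: [2]
LOAD_CONST → push 1. Stack: [2, 1]
BINARY_OP + → 2 + 1 = 3. Stack: [3]
STORE_FAST i → i=3. Stack: []
LOAD_FAST i → push 3. Stack: [3]
LOAD_CONST → push 3. Stack: [3, 3]
COMPARE_OP bool(<) → 3 vs 3 = False. Stack: [False]
POP_JUMP_IF_FALSE → pop False; jump. Stack: []
LOAD_FAST r → push 3645. Stack: [3645]
RETURN_VALUE → return 3645.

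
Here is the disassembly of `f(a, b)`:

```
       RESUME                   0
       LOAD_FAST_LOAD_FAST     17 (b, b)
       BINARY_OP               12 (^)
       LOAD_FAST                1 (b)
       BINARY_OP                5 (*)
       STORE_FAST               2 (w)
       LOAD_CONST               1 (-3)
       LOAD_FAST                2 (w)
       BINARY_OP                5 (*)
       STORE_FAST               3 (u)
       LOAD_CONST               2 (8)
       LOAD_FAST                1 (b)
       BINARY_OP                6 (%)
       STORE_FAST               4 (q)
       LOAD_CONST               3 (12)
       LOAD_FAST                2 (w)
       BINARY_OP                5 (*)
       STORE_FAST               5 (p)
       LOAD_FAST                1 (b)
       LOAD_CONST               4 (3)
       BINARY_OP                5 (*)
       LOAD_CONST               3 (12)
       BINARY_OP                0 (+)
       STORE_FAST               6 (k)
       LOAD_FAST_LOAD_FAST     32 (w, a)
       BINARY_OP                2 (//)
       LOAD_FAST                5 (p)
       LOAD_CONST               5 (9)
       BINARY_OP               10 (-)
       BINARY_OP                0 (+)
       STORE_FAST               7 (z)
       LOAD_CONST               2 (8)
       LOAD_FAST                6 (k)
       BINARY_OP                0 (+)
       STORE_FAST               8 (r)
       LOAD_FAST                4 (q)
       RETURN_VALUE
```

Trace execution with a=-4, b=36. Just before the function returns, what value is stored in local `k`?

120

LOAD_FAST_LOAD_FAST b,b → push 36,36. Stack: [36, 36]
BINARY_OP ^ → 36 ^ 36 = 0. Stack: [0]
LOAD_FAST b → push 36. Stack: [0, 36]
BINARY_OP * → 0 * 36 = 0. Stack: [0]
STORE_FAST w → w=0. Stack: []
LOAD_CONST → push -3. Stack: [-3]
LOAD_FAST w → push 0. Stack: [-3, 0]
BINARY_OP * → -3 * 0 = 0. Stack: [0]
STORE_FAST u → u=0. Stack: []
LOAD_CONST → push 8. Stack: [8]
LOAD_FAST b → push 36. Stack: [8, 36]
BINARY_OP % → 8 % 36 = 8. Stack: [8]
STORE_FAST q → q=8. Stack: []
LOAD_CONST → push 12. Stack: [12]
LOAD_FAST w → push 0. Stack: [12, 0]
BINARY_OP * → 12 * 0 = 0. Stack: [0]
STORE_FAST p → p=0. Stack: []
LOAD_FAST b → push 36. Stack: [36]
LOAD_CONST → push 3. Stack: [36, 3]
BINARY_OP * → 36 * 3 = 108. Stack: [108]
LOAD_CONST → push 12. Stack: [108, 12]
BINARY_OP + → 108 + 12 = 120. Stack: [120]
STORE_FAST k → k=120. Stack: []
LOAD_FAST_LOAD_FAST w,a → push 0,-4. Stack: [0, -4]
BINARY_OP // → 0 // -4 = 0. Stack: [0]
LOAD_FAST p → push 0. Stack: [0, 0]
LOAD_CONST → push 9. Stack: [0, 0, 9]
BINARY_OP - → 0 - 9 = -9. Stack: [0, -9]
BINARY_OP + → 0 + -9 = -9. Stack: [-9]
STORE_FAST z → z=-9. Stack: []
LOAD_CONST → push 8. Stack: [8]
LOAD_FAST k → push 120. Stack: [8, 120]
BINARY_OP + → 8 + 120 = 128. Stack: [128]
STORE_FAST r → r=128. Stack: []
LOAD_FAST q → push 8. Stack: [8]
RETURN_VALUE → return 8.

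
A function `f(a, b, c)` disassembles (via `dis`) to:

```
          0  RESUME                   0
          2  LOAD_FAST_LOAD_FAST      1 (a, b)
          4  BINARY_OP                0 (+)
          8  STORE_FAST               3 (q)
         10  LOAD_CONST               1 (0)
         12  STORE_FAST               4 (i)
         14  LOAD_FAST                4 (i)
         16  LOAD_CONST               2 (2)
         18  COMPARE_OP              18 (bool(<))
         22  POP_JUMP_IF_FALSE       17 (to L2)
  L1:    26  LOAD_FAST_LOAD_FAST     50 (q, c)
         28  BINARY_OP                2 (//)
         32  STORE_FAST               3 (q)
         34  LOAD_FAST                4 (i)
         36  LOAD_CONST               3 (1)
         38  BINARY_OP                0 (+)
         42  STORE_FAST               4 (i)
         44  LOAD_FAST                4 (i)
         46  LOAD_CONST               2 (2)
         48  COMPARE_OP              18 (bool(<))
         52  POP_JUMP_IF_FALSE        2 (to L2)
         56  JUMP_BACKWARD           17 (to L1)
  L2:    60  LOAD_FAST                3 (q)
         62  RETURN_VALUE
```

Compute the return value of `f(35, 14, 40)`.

LOAD_FAST_LOAD_FAST a,b → push 35,14. Stack: [35, 14]
BINARY_OP + → 35 + 14 = 49. Stack: [49]
STORE_FAST q → q=49. Stack: []
LOAD_CONST → push 0. Stack: [0]
STORE_FAST i → i=0. Stack: []
LOAD_FAST i → push 0. Stack: [0]
LOAD_CONST → push 2. Stack: [0, 2]
COMPARE_OP bool(<) → 0 vs 2 = True. Stack: [True]
POP_JUMP_IF_FALSE → pop True; no jump. Stack: []
LOAD_FAST_LOAD_FAST q,c → push 49,40. Stack: [49, 40]
BINARY_OP // → 49 // 40 = 1. Stack: [1]
STORE_FAST q → q=1. Stack: []
LOAD_FAST i → push 0. Stack: [0]
LOAD_CONST → push 1. Stack: [0, 1]
BINARY_OP + → 0 + 1 = 1. Stack: [1]
STORE_FAST i → i=1. Stack: []
LOAD_FAST i → push 1. Stack: [1]
LOAD_CONST → push 2. Stack: [1, 2]
COMPARE_OP bool(<) → 1 vs 2 = True. Stack: [True]
POP_JUMP_IF_FALSE → pop True; no jump. Stack: []
LOAD_FAST_LOAD_FAST q,c → push 1,40. Stack: [1, 40]
BINARY_OP // → 1 // 40 = 0. Stack: [0]
STORE_FAST q → q=0. Stack: []
LOAD_FAST i → push 1. Stack: [1]
LOAD_CONST → push 1. Stack: [1, 1]
BINARY_OP + → 1 + 1 = 2. Stack: [2]
STORE_FAST i → i=2. Stack: []
LOAD_FAST i → push 2. Stack: [2]
LOAD_CONST → push 2. Stack: [2, 2]
COMPARE_OP bool(<) → 2 vs 2 = False. Stack: [False]
POP_JUMP_IF_FALSE → pop False; jump. Stack: []
LOAD_FAST q → push 0. Stack: [0]
RETURN_VALUE → return 0.

0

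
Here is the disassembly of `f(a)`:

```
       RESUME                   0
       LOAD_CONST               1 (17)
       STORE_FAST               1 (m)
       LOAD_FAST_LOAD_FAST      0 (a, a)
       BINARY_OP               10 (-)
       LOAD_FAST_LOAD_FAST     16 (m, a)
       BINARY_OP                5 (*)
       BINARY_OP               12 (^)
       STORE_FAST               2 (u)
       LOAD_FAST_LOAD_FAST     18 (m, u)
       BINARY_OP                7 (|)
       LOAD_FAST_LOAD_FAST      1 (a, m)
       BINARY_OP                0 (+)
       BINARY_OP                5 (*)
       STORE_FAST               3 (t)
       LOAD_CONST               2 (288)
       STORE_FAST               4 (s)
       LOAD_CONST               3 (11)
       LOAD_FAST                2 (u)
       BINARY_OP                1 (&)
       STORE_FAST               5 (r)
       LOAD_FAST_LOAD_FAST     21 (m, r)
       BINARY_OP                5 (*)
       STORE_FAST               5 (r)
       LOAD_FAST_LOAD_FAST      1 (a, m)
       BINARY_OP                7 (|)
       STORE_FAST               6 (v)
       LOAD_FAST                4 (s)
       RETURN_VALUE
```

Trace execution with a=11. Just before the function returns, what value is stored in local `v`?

27

LOAD_CONST → push 17. Stack: [17]
STORE_FAST m → m=17. Stack: []
LOAD_FAST_LOAD_FAST a,a → push 11,11. Stack: [11, 11]
BINARY_OP - → 11 - 11 = 0. Stack: [0]
LOAD_FAST_LOAD_FAST m,a → push 17,11. Stack: [0, 17, 11]
BINARY_OP * → 17 * 11 = 187. Stack: [0, 187]
BINARY_OP ^ → 0 ^ 187 = 187. Stack: [187]
STORE_FAST u → u=187. Stack: []
LOAD_FAST_LOAD_FAST m,u → push 17,187. Stack: [17, 187]
BINARY_OP | → 17 | 187 = 187. Stack: [187]
LOAD_FAST_LOAD_FAST a,m → push 11,17. Stack: [187, 11, 17]
BINARY_OP + → 11 + 17 = 28. Stack: [187, 28]
BINARY_OP * → 187 * 28 = 5236. Stack: [5236]
STORE_FAST t → t=5236. Stack: []
LOAD_CONST → push 288. Stack: [288]
STORE_FAST s → s=288. Stack: []
LOAD_CONST → push 11. Stack: [11]
LOAD_FAST u → push 187. Stack: [11, 187]
BINARY_OP & → 11 & 187 = 11. Stack: [11]
STORE_FAST r → r=11. Stack: []
LOAD_FAST_LOAD_FAST m,r → push 17,11. Stack: [17, 11]
BINARY_OP * → 17 * 11 = 187. Stack: [187]
STORE_FAST r → r=187. Stack: []
LOAD_FAST_LOAD_FAST a,m → push 11,17. Stack: [11, 17]
BINARY_OP | → 11 | 17 = 27. Stack: [27]
STORE_FAST v → v=27. Stack: []
LOAD_FAST s → push 288. Stack: [288]
RETURN_VALUE → return 288.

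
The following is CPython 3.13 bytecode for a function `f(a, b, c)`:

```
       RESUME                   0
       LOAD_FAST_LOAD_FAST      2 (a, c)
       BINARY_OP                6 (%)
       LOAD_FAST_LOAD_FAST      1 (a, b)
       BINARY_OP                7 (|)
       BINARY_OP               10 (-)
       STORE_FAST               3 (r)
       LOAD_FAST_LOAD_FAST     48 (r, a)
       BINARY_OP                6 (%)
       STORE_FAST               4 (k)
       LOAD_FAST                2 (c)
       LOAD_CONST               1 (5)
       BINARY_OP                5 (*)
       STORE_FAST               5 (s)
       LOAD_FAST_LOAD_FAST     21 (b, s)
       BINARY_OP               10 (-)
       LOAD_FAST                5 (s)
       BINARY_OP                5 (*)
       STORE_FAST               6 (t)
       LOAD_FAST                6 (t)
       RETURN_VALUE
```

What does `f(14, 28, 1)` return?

115

LOAD_FAST_LOAD_FAST a,c → push 14,1. Stack: [14, 1]
BINARY_OP % → 14 % 1 = 0. Stack: [0]
LOAD_FAST_LOAD_FAST a,b → push 14,28. Stack: [0, 14, 28]
BINARY_OP | → 14 | 28 = 30. Stack: [0, 30]
BINARY_OP - → 0 - 30 = -30. Stack: [-30]
STORE_FAST r → r=-30. Stack: []
LOAD_FAST_LOAD_FAST r,a → push -30,14. Stack: [-30, 14]
BINARY_OP % → -30 % 14 = 12. Stack: [12]
STORE_FAST k → k=12. Stack: []
LOAD_FAST c → push 1. Stack: [1]
LOAD_CONST → push 5. Stack: [1, 5]
BINARY_OP * → 1 * 5 = 5. Stack: [5]
STORE_FAST s → s=5. Stack: []
LOAD_FAST_LOAD_FAST b,s → push 28,5. Stack: [28, 5]
BINARY_OP - → 28 - 5 = 23. Stack: [23]
LOAD_FAST s → push 5. Stack: [23, 5]
BINARY_OP * → 23 * 5 = 115. Stack: [115]
STORE_FAST t → t=115. Stack: []
LOAD_FAST t → push 115. Stack: [115]
RETURN_VALUE → return 115.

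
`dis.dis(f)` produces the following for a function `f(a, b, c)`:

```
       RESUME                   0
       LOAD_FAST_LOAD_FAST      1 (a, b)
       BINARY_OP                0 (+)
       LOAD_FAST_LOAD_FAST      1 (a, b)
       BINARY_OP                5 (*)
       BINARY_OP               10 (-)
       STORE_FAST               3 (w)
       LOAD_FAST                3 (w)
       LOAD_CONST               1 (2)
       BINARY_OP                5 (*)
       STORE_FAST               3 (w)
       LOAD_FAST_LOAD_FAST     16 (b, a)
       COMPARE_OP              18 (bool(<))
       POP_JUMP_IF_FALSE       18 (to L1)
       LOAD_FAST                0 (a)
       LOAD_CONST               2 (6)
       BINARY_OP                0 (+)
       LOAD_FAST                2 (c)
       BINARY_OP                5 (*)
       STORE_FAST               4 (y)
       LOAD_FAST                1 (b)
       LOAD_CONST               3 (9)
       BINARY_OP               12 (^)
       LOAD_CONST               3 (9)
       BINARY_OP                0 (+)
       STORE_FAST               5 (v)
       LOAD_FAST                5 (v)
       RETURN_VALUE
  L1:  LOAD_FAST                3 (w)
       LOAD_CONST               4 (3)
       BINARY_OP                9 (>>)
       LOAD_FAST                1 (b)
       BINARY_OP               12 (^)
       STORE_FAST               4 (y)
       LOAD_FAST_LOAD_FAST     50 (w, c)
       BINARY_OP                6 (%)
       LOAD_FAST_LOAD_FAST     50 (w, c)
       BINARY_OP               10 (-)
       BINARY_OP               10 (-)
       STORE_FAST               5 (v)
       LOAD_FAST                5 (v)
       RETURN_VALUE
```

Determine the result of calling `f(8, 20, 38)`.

LOAD_FAST_LOAD_FAST a,b → push 8,20. Stack: [8, 20]
BINARY_OP + → 8 + 20 = 28. Stack: [28]
LOAD_FAST_LOAD_FAST a,b → push 8,20. Stack: [28, 8, 20]
BINARY_OP * → 8 * 20 = 160. Stack: [28, 160]
BINARY_OP - → 28 - 160 = -132. Stack: [-132]
STORE_FAST w → w=-132. Stack: []
LOAD_FAST w → push -132. Stack: [-132]
LOAD_CONST → push 2. Stack: [-132, 2]
BINARY_OP * → -132 * 2 = -264. Stack: [-264]
STORE_FAST w → w=-264. Stack: []
LOAD_FAST_LOAD_FAST b,a → push 20,8. Stack: [20, 8]
COMPARE_OP bool(<) → 20 vs 8 = False. Stack: [False]
POP_JUMP_IF_FALSE → pop False; jump. Stack: []
LOAD_FAST w → push -264. Stack: [-264]
LOAD_CONST → push 3. Stack: [-264, 3]
BINARY_OP >> → -264 >> 3 = -33. Stack: [-33]
LOAD_FAST b → push 20. Stack: [-33, 20]
BINARY_OP ^ → -33 ^ 20 = -53. Stack: [-53]
STORE_FAST y → y=-53. Stack: []
LOAD_FAST_LOAD_FAST w,c → push -264,38. Stack: [-264, 38]
BINARY_OP % → -264 % 38 = 2. Stack: [2]
LOAD_FAST_LOAD_FAST w,c → push -264,38. Stack: [2, -264, 38]
BINARY_OP - → -264 - 38 = -302. Stack: [2, -302]
BINARY_OP - → 2 - -302 = 304. Stack: [304]
STORE_FAST v → v=304. Stack: []
LOAD_FAST v → push 304. Stack: [304]
RETURN_VALUE → return 304.

304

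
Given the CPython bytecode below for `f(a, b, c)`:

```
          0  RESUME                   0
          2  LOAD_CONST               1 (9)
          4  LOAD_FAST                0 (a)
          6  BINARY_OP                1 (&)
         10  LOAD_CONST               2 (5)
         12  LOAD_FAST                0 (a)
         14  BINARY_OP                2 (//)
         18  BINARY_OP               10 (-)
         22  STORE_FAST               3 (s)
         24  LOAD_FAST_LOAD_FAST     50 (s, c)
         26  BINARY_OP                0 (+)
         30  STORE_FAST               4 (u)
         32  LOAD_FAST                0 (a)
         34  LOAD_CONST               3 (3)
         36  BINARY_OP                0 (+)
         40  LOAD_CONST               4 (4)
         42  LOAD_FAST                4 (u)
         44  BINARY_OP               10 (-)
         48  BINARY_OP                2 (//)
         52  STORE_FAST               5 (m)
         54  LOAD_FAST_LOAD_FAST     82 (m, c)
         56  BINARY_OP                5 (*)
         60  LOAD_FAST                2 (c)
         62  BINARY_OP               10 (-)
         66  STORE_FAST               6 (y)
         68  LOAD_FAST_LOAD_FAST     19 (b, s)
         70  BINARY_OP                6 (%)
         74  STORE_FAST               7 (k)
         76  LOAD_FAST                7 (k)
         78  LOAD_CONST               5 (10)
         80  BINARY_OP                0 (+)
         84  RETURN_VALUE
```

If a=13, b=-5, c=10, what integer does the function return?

LOAD_CONST → push 9. Stack: [9]
LOAD_FAST a → push 13. Stack: [9, 13]
BINARY_OP & → 9 & 13 = 9. Stack: [9]
LOAD_CONST → push 5. Stack: [9, 5]
LOAD_FAST a → push 13. Stack: [9, 5, 13]
BINARY_OP // → 5 // 13 = 0. Stack: [9, 0]
BINARY_OP - → 9 - 0 = 9. Stack: [9]
STORE_FAST s → s=9. Stack: []
LOAD_FAST_LOAD_FAST s,c → push 9,10. Stack: [9, 10]
BINARY_OP + → 9 + 10 = 19. Stack: [19]
STORE_FAST u → u=19. Stack: []
LOAD_FAST a → push 13. Stack: [13]
LOAD_CONST → push 3. Stack: [13, 3]
BINARY_OP + → 13 + 3 = 16. Stack: [16]
LOAD_CONST → push 4. Stack: [16, 4]
LOAD_FAST u → push 19. Stack: [16, 4, 19]
BINARY_OP - → 4 - 19 = -15. Stack: [16, -15]
BINARY_OP // → 16 // -15 = -2. Stack: [-2]
STORE_FAST m → m=-2. Stack: []
LOAD_FAST_LOAD_FAST m,c → push -2,10. Stack: [-2, 10]
BINARY_OP * → -2 * 10 = -20. Stack: [-20]
LOAD_FAST c → push 10. Stack: [-20, 10]
BINARY_OP - → -20 - 10 = -30. Stack: [-30]
STORE_FAST y → y=-30. Stack: []
LOAD_FAST_LOAD_FAST b,s → push -5,9. Stack: [-5, 9]
BINARY_OP % → -5 % 9 = 4. Stack: [4]
STORE_FAST k → k=4. Stack: []
LOAD_FAST k → push 4. Stack: [4]
LOAD_CONST → push 10. Stack: [4, 10]
BINARY_OP + → 4 + 10 = 14. Stack: [14]
RETURN_VALUE → return 14.

14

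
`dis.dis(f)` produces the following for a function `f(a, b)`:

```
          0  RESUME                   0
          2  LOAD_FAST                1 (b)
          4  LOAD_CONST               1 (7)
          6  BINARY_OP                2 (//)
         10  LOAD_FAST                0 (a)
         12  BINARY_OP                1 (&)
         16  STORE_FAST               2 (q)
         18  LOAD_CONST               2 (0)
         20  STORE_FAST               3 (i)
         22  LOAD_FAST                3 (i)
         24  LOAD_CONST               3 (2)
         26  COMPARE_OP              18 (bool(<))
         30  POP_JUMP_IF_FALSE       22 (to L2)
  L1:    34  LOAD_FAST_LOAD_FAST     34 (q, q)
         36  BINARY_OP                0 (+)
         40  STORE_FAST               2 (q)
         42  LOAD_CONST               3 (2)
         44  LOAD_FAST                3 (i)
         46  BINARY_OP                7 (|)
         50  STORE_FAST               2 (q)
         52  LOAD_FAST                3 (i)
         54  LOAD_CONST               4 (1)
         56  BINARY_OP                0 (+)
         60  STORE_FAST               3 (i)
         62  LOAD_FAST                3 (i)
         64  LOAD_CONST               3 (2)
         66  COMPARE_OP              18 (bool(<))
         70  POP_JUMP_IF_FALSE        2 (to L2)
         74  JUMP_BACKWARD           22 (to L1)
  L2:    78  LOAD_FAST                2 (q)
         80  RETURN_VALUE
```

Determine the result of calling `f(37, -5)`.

LOAD_FAST b → push -5. Stack: [-5]
LOAD_CONST → push 7. Stack: [-5, 7]
BINARY_OP // → -5 // 7 = -1. Stack: [-1]
LOAD_FAST a → push 37. Stack: [-1, 37]
BINARY_OP & → -1 & 37 = 37. Stack: [37]
STORE_FAST q → q=37. Stack: []
LOAD_CONST → push 0. Stack: [0]
STORE_FAST i → i=0. Stack: []
LOAD_FAST i → push 0. Stack: [0]
LOAD_CONST → push 2. Stack: [0, 2]
COMPARE_OP bool(<) → 0 vs 2 = True. Stack: [True]
POP_JUMP_IF_FALSE → pop True; no jump. Stack: []
LOAD_FAST_LOAD_FAST q,q → push 37,37. Stack: [37, 37]
BINARY_OP + → 37 + 37 = 74. Stack: [74]
STORE_FAST q → q=74. Stack: []
LOAD_CONST → push 2. Stack: [2]
LOAD_FAST i → push 0. Stack: [2, 0]
BINARY_OP | → 2 | 0 = 2. Stack: [2]
STORE_FAST q → q=2. Stack: []
LOAD_FAST i → push 0. Stack: [0]
LOAD_CONST → push 1. Stack: [0, 1]
BINARY_OP + → 0 + 1 = 1. Stack: [1]
STORE_FAST i → i=1. Stack: []
LOAD_FAST i → push 1. Stack: [1]
LOAD_CONST → push 2. Stack: [1, 2]
COMPARE_OP bool(<) → 1 vs 2 = True. Stack: [True]
POP_JUMP_IF_FALSE → pop True; no jump. Stack: []
LOAD_FAST_LOAD_FAST q,q → push 2,2. Stack: [2, 2]
BINARY_OP + → 2 + 2 = 4. Stack: [4]
STORE_FAST q → q=4. Stack: []
LOAD_CONST → push 2. Stack: [2]
LOAD_FAST i → push 1. Stack: [2, 1]
BINARY_OP | → 2 | 1 = 3. Stack: [3]
STORE_FAST q → q=3. Stack: []
LOAD_FAST i → push 1. Stack: [1]
LOAD_CONST → push 1. Stack: [1, 1]
BINARY_OP + → 1 + 1 = 2. Stack: [2]
STORE_FAST i → i=2. Stack: []
LOAD_FAST i → push 2. Stack: [2]
LOAD_CONST → push 2. Stack: [2, 2]
COMPARE_OP bool(<) → 2 vs 2 = False. Stack: [False]
POP_JUMP_IF_FALSE → pop False; jump. Stack: []
LOAD_FAST q → push 3. Stack: [3]
RETURN_VALUE → return 3.

3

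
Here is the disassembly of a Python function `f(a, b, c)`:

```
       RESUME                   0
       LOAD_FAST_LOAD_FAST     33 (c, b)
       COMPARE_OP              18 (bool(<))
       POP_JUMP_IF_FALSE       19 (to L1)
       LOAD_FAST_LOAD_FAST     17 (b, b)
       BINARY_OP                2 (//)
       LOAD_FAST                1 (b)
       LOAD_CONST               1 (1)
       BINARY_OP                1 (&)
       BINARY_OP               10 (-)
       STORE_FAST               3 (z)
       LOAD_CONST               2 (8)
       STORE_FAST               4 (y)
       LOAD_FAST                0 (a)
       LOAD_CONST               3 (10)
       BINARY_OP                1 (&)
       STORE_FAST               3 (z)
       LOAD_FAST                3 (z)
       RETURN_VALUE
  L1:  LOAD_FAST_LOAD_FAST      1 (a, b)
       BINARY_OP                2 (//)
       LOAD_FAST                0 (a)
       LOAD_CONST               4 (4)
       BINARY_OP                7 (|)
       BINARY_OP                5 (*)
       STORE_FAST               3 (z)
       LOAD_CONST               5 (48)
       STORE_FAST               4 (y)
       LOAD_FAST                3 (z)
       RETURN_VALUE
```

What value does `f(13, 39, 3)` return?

LOAD_FAST_LOAD_FAST c,b → push 3,39. Stack: [3, 39]
COMPARE_OP bool(<) → 3 vs 39 = True. Stack: [True]
POP_JUMP_IF_FALSE → pop True; no jump. Stack: []
LOAD_FAST_LOAD_FAST b,b → push 39,39. Stack: [39, 39]
BINARY_OP // → 39 // 39 = 1. Stack: [1]
LOAD_FAST b → push 39. Stack: [1, 39]
LOAD_CONST → push 1. Stack: [1, 39, 1]
BINARY_OP & → 39 & 1 = 1. Stack: [1, 1]
BINARY_OP - → 1 - 1 = 0. Stack: [0]
STORE_FAST z → z=0. Stack: []
LOAD_CONST → push 8. Stack: [8]
STORE_FAST y → y=8. Stack: []
LOAD_FAST a → push 13. Stack: [13]
LOAD_CONST → push 10. Stack: [13, 10]
BINARY_OP & → 13 & 10 = 8. Stack: [8]
STORE_FAST z → z=8. Stack: []
LOAD_FAST z → push 8. Stack: [8]
RETURN_VALUE → return 8.

8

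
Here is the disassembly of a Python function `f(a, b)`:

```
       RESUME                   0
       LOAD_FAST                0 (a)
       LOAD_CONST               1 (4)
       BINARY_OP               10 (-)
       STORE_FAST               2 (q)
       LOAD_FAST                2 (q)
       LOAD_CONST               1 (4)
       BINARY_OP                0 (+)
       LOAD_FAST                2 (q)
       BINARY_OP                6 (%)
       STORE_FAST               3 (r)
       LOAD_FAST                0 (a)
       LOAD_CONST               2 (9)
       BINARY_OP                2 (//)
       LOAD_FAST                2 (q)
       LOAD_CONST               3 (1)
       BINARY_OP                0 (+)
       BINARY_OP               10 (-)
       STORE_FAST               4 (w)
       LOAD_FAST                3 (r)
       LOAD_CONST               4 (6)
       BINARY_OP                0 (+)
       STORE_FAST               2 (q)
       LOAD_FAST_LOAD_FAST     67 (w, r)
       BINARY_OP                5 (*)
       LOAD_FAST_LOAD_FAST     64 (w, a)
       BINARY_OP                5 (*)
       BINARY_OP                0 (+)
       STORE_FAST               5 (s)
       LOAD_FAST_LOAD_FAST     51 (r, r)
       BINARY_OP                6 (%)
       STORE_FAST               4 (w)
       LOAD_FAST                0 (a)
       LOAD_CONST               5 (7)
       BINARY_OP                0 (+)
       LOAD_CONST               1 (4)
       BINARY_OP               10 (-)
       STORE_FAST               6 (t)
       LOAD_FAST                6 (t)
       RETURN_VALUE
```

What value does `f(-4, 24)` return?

LOAD_FAST a → push -4. Stack: [-4]
LOAD_CONST → push 4. Stack: [-4, 4]
BINARY_OP - → -4 - 4 = -8. Stack: [-8]
STORE_FAST q → q=-8. Stack: []
LOAD_FAST q → push -8. Stack: [-8]
LOAD_CONST → push 4. Stack: [-8, 4]
BINARY_OP + → -8 + 4 = -4. Stack: [-4]
LOAD_FAST q → push -8. Stack: [-4, -8]
BINARY_OP % → -4 % -8 = -4. Stack: [-4]
STORE_FAST r → r=-4. Stack: []
LOAD_FAST a → push -4. Stack: [-4]
LOAD_CONST → push 9. Stack: [-4, 9]
BINARY_OP // → -4 // 9 = -1. Stack: [-1]
LOAD_FAST q → push -8. Stack: [-1, -8]
LOAD_CONST → push 1. Stack: [-1, -8, 1]
BINARY_OP + → -8 + 1 = -7. Stack: [-1, -7]
BINARY_OP - → -1 - -7 = 6. Stack: [6]
STORE_FAST w → w=6. Stack: []
LOAD_FAST r → push -4. Stack: [-4]
LOAD_CONST → push 6. Stack: [-4, 6]
BINARY_OP + → -4 + 6 = 2. Stack: [2]
STORE_FAST q → q=2. Stack: []
LOAD_FAST_LOAD_FAST w,r → push 6,-4. Stack: [6, -4]
BINARY_OP * → 6 * -4 = -24. Stack: [-24]
LOAD_FAST_LOAD_FAST w,a → push 6,-4. Stack: [-24, 6, -4]
BINARY_OP * → 6 * -4 = -24. Stack: [-24, -24]
BINARY_OP + → -24 + -24 = -48. Stack: [-48]
STORE_FAST s → s=-48. Stack: []
LOAD_FAST_LOAD_FAST r,r → push -4,-4. Stack: [-4, -4]
BINARY_OP % → -4 % -4 = 0. Stack: [0]
STORE_FAST w → w=0. Stack: []
LOAD_FAST a → push -4. Stack: [-4]
LOAD_CONST → push 7. Stack: [-4, 7]
BINARY_OP + → -4 + 7 = 3. Stack: [3]
LOAD_CONST → push 4. Stack: [3, 4]
BINARY_OP - → 3 - 4 = -1. Stack: [-1]
STORE_FAST t → t=-1. Stack: []
LOAD_FAST t → push -1. Stack: [-1]
RETURN_VALUE → return -1.

-1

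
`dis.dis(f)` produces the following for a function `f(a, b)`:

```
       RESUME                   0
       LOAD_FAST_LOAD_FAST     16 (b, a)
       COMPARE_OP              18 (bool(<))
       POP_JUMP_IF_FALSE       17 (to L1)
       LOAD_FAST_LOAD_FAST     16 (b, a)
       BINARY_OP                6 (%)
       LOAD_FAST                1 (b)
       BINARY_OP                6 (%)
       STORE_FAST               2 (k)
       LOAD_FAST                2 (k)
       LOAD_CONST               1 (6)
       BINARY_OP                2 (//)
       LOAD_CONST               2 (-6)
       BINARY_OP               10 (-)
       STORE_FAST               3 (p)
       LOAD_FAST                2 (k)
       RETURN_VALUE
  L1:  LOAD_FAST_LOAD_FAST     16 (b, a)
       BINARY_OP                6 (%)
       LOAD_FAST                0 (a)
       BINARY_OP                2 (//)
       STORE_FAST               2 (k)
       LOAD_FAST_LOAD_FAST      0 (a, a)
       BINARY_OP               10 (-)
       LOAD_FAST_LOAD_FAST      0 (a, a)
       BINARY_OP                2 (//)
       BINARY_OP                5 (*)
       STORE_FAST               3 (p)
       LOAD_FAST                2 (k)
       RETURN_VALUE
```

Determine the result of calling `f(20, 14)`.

LOAD_FAST_LOAD_FAST b,a → push 14,20. Stack: [14, 20]
COMPARE_OP bool(<) → 14 vs 20 = True. Stack: [True]
POP_JUMP_IF_FALSE → pop True; no jump. Stack: []
LOAD_FAST_LOAD_FAST b,a → push 14,20. Stack: [14, 20]
BINARY_OP % → 14 % 20 = 14. Stack: [14]
LOAD_FAST b → push 14. Stack: [14, 14]
BINARY_OP % → 14 % 14 = 0. Stack: [0]
STORE_FAST k → k=0. Stack: []
LOAD_FAST k → push 0. Stack: [0]
LOAD_CONST → push 6. Stack: [0, 6]
BINARY_OP // → 0 // 6 = 0. Stack: [0]
LOAD_CONST → push -6. Stack: [0, -6]
BINARY_OP - → 0 - -6 = 6. Stack: [6]
STORE_FAST p → p=6. Stack: []
LOAD_FAST k → push 0. Stack: [0]
RETURN_VALUE → return 0.

0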